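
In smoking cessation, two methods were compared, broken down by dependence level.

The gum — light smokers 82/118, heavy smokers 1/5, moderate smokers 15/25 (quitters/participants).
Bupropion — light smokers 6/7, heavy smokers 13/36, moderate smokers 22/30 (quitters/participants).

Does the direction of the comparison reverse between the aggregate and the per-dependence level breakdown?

Yes

Light smokers: the gum 82/118 = 69.5%, bupropion 6/7 = 85.7% → bupropion
Heavy smokers: the gum 1/5 = 20.0%, bupropion 13/36 = 36.1% → bupropion
Moderate smokers: the gum 15/25 = 60.0%, bupropion 22/30 = 73.3% → bupropion
Overall: the gum 98/148 = 66.2%, bupropion 41/73 = 56.2% → the gum
Bupropion wins each dependence group but the gum wins overall — the comparison reverses. Bupropion's participants skew toward heavy smokers, which has a lower base rate.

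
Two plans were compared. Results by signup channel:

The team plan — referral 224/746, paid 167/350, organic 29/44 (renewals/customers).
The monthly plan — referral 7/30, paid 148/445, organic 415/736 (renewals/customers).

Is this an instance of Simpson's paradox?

Yes

Referral: the team plan 224/746 = 30.0%, the monthly plan 7/30 = 23.3% → the team plan
Paid: the team plan 167/350 = 47.7%, the monthly plan 148/445 = 33.3% → the team plan
Organic: the team plan 29/44 = 65.9%, the monthly plan 415/736 = 56.4% → the team plan
Overall: the team plan 420/1140 = 36.8%, the monthly plan 570/1211 = 47.1% → the monthly plan
The team plan wins each signup group but the monthly plan wins overall — the comparison reverses. The team plan's customers skew toward referral, which has a lower base rate.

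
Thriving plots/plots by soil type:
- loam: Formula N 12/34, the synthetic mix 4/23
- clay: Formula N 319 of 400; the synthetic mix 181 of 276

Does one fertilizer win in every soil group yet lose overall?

No

Loam: Formula N 12/34 = 35.3%, the synthetic mix 4/23 = 17.4% → Formula N
Clay: Formula N 319/400 = 79.8%, the synthetic mix 181/276 = 65.6% → Formula N
Overall: Formula N 331/434 = 76.3%, the synthetic mix 185/299 = 61.9% → Formula N
Formula N wins overall and in every soil group — no reversal.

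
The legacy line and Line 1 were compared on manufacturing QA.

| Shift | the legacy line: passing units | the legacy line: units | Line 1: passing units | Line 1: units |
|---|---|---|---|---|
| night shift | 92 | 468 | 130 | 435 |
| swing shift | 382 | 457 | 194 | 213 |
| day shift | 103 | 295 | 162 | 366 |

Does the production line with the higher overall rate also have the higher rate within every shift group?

Night shift: the legacy line 92/468 = 19.7%, Line 1 130/435 = 29.9% → Line 1
Swing shift: the legacy line 382/457 = 83.6%, Line 1 194/213 = 91.1% → Line 1
Day shift: the legacy line 103/295 = 34.9%, Line 1 162/366 = 44.3% → Line 1
Overall: the legacy line 577/1220 = 47.3%, Line 1 486/1014 = 47.9% → Line 1
Line 1 wins overall and in every shift group — no reversal.

Yes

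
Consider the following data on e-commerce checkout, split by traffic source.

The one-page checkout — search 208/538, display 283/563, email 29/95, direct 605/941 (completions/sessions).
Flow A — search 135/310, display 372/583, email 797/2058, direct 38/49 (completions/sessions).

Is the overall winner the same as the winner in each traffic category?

Search: the one-page checkout 208/538 = 38.7%, Flow A 135/310 = 43.5% → Flow A
Display: the one-page checkout 283/563 = 50.3%, Flow A 372/583 = 63.8% → Flow A
Email: the one-page checkout 29/95 = 30.5%, Flow A 797/2058 = 38.7% → Flow A
Direct: the one-page checkout 605/941 = 64.3%, Flow A 38/49 = 77.6% → Flow A
Overall: the one-page checkout 1125/2137 = 52.6%, Flow A 1342/3000 = 44.7% → the one-page checkout
Flow A wins each traffic group but the one-page checkout wins overall — the comparison reverses. Flow A's sessions skew toward email, which has a lower base rate.

No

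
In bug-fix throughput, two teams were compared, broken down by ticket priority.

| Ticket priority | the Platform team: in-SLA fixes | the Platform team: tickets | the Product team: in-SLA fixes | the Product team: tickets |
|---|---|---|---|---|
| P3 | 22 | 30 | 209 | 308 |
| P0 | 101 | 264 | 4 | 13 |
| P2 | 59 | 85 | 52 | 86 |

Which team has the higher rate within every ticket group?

P3: the Platform team 22/30 = 73.3%, the Product team 209/308 = 67.9% → the Platform team
P0: the Platform team 101/264 = 38.3%, the Product team 4/13 = 30.8% → the Platform team
P2: the Platform team 59/85 = 69.4%, the Product team 52/86 = 60.5% → the Platform team
The Platform team has the higher rate in all 3 groups.

the Platform team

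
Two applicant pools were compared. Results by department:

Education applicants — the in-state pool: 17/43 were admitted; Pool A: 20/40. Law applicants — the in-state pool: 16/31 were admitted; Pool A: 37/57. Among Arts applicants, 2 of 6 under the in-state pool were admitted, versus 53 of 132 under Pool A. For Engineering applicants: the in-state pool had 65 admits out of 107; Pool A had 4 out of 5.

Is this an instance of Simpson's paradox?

Yes

Education: the in-state pool 17/43 = 39.5%, Pool A 20/40 = 50.0% → Pool A
Law: the in-state pool 16/31 = 51.6%, Pool A 37/57 = 64.9% → Pool A
Arts: the in-state pool 2/6 = 33.3%, Pool A 53/132 = 40.2% → Pool A
Engineering: the in-state pool 65/107 = 60.7%, Pool A 4/5 = 80.0% → Pool A
Overall: the in-state pool 100/187 = 53.5%, Pool A 114/234 = 48.7% → the in-state pool
Pool A wins each department group but the in-state pool wins overall — the comparison reverses. Pool A's applicants skew toward Arts, which has a lower base rate.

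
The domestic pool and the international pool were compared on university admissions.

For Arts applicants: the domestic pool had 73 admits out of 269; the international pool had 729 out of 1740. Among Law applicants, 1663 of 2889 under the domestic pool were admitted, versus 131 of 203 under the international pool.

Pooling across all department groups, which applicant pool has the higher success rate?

Arts: the domestic pool 73/269 = 27.1%, the international pool 729/1740 = 41.9% → the international pool
Law: the domestic pool 1663/2889 = 57.6%, the international pool 131/203 = 64.5% → the international pool
Overall: the domestic pool 1736/3158 = 55.0%, the international pool 860/1943 = 44.3% → the domestic pool
(The international pool wins every department group but the domestic pool wins overall — the international pool's applicants skew toward the low-rate Arts group.)

the domestic pool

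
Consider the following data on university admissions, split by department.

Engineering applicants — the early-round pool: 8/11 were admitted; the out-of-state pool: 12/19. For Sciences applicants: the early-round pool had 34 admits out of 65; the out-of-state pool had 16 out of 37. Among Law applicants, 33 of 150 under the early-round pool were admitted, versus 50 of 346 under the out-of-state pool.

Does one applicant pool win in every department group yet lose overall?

No

Engineering: the early-round pool 8/11 = 72.7%, the out-of-state pool 12/19 = 63.2% → the early-round pool
Sciences: the early-round pool 34/65 = 52.3%, the out-of-state pool 16/37 = 43.2% → the early-round pool
Law: the early-round pool 33/150 = 22.0%, the out-of-state pool 50/346 = 14.5% → the early-round pool
Overall: the early-round pool 75/226 = 33.2%, the out-of-state pool 78/402 = 19.4% → the early-round pool
The early-round pool wins overall and in every department group — no reversal.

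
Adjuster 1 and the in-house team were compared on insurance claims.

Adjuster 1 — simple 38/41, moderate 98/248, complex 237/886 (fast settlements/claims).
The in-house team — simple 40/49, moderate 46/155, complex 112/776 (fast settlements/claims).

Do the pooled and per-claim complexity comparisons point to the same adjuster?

Simple: Adjuster 1 38/41 = 92.7%, the in-house team 40/49 = 81.6% → Adjuster 1
Moderate: Adjuster 1 98/248 = 39.5%, the in-house team 46/155 = 29.7% → Adjuster 1
Complex: Adjuster 1 237/886 = 26.7%, the in-house team 112/776 = 14.4% → Adjuster 1
Overall: Adjuster 1 373/1175 = 31.7%, the in-house team 198/980 = 20.2% → Adjuster 1
Adjuster 1 wins overall and in every claim group — no reversal.

Yes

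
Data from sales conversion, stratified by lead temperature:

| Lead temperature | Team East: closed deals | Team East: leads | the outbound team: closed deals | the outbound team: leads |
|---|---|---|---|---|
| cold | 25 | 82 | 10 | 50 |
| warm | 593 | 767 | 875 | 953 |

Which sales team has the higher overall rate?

the outbound team

Cold: Team East 25/82 = 30.5%, the outbound team 10/50 = 20.0% → Team East
Warm: Team East 593/767 = 77.3%, the outbound team 875/953 = 91.8% → the outbound team
Overall: Team East 618/849 = 72.8%, the outbound team 885/1003 = 88.2% → the outbound team
(Neither sweeps every lead group, but the outbound team has the higher pooled rate.)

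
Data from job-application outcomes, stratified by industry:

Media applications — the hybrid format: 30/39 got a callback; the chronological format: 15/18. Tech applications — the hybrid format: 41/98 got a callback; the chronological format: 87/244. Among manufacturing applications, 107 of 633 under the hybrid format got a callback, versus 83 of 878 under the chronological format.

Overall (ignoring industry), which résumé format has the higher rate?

Media: the hybrid format 30/39 = 76.9%, the chronological format 15/18 = 83.3% → the chronological format
Tech: the hybrid format 41/98 = 41.8%, the chronological format 87/244 = 35.7% → the hybrid format
Manufacturing: the hybrid format 107/633 = 16.9%, the chronological format 83/878 = 9.5% → the hybrid format
Overall: the hybrid format 178/770 = 23.1%, the chronological format 185/1140 = 16.2% → the hybrid format
(Neither sweeps every industry group, but the hybrid format has the higher pooled rate.)

the hybrid format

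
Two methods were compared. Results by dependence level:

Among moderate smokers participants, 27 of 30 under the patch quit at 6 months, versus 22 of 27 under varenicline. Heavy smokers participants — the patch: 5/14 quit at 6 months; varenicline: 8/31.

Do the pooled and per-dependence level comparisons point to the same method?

Moderate smokers: the patch 27/30 = 90.0%, varenicline 22/27 = 81.5% → the patch
Heavy smokers: the patch 5/14 = 35.7%, varenicline 8/31 = 25.8% → the patch
Overall: the patch 32/44 = 72.7%, varenicline 30/58 = 51.7% → the patch
The patch wins overall and in every dependence group — no reversal.

Yes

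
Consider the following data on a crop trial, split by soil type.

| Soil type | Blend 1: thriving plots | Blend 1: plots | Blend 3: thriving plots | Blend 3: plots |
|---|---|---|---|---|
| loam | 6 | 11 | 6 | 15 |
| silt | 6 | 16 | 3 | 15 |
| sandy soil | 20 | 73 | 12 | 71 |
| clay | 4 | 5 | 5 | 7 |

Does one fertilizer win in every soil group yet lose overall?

Loam: Blend 1 6/11 = 54.5%, Blend 3 6/15 = 40.0% → Blend 1
Silt: Blend 1 6/16 = 37.5%, Blend 3 3/15 = 20.0% → Blend 1
Sandy soil: Blend 1 20/73 = 27.4%, Blend 3 12/71 = 16.9% → Blend 1
Clay: Blend 1 4/5 = 80.0%, Blend 3 5/7 = 71.4% → Blend 1
Overall: Blend 1 36/105 = 34.3%, Blend 3 26/108 = 24.1% → Blend 1
Blend 1 wins overall and in every soil group — no reversal.

No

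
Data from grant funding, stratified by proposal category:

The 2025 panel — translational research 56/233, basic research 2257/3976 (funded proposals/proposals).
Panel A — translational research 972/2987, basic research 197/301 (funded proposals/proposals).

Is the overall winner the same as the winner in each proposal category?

Translational research: the 2025 panel 56/233 = 24.0%, Panel A 972/2987 = 32.5% → Panel A
Basic research: the 2025 panel 2257/3976 = 56.8%, Panel A 197/301 = 65.4% → Panel A
Overall: the 2025 panel 2313/4209 = 55.0%, Panel A 1169/3288 = 35.6% → the 2025 panel
Panel A wins each proposal group but the 2025 panel wins overall — the comparison reverses. Panel A's proposals skew toward translational research, which has a lower base rate.

No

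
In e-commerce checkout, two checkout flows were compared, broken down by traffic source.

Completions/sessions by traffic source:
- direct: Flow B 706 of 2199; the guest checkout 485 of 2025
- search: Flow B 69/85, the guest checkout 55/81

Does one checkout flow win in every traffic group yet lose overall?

No

Direct: Flow B 706/2199 = 32.1%, the guest checkout 485/2025 = 24.0% → Flow B
Search: Flow B 69/85 = 81.2%, the guest checkout 55/81 = 67.9% → Flow B
Overall: Flow B 775/2284 = 33.9%, the guest checkout 540/2106 = 25.6% → Flow B
Flow B wins overall and in every traffic group — no reversal.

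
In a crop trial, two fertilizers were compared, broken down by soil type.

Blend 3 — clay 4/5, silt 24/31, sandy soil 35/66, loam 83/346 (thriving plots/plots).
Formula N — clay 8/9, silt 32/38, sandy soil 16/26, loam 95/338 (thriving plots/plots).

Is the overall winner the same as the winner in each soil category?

Yes

Clay: Blend 3 4/5 = 80.0%, Formula N 8/9 = 88.9% → Formula N
Silt: Blend 3 24/31 = 77.4%, Formula N 32/38 = 84.2% → Formula N
Sandy soil: Blend 3 35/66 = 53.0%, Formula N 16/26 = 61.5% → Formula N
Loam: Blend 3 83/346 = 24.0%, Formula N 95/338 = 28.1% → Formula N
Overall: Blend 3 146/448 = 32.6%, Formula N 151/411 = 36.7% → Formula N
Formula N wins overall and in every soil group — no reversal.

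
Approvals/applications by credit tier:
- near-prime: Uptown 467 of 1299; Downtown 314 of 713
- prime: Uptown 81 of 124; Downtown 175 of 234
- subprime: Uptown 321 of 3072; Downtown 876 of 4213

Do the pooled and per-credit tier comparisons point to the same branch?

Yes

Near-prime: Uptown 467/1299 = 36.0%, Downtown 314/713 = 44.0% → Downtown
Prime: Uptown 81/124 = 65.3%, Downtown 175/234 = 74.8% → Downtown
Subprime: Uptown 321/3072 = 10.4%, Downtown 876/4213 = 20.8% → Downtown
Overall: Uptown 869/4495 = 19.3%, Downtown 1365/5160 = 26.5% → Downtown
Downtown wins overall and in every credit group — no reversal.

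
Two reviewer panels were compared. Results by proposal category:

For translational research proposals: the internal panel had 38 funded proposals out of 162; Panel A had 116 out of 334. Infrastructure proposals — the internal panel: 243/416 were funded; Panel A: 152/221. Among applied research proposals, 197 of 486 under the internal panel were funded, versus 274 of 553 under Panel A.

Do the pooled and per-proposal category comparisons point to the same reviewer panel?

Yes

Translational research: the internal panel 38/162 = 23.5%, Panel A 116/334 = 34.7% → Panel A
Infrastructure: the internal panel 243/416 = 58.4%, Panel A 152/221 = 68.8% → Panel A
Applied research: the internal panel 197/486 = 40.5%, Panel A 274/553 = 49.5% → Panel A
Overall: the internal panel 478/1064 = 44.9%, Panel A 542/1108 = 48.9% → Panel A
Panel A wins overall and in every proposal group — no reversal.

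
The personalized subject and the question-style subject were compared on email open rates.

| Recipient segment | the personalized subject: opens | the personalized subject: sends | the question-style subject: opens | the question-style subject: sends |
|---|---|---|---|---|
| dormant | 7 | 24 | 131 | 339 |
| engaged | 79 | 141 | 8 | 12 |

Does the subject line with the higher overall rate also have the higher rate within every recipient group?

Dormant: the personalized subject 7/24 = 29.2%, the question-style subject 131/339 = 38.6% → the question-style subject
Engaged: the personalized subject 79/141 = 56.0%, the question-style subject 8/12 = 66.7% → the question-style subject
Overall: the personalized subject 86/165 = 52.1%, the question-style subject 139/351 = 39.6% → the personalized subject
The question-style subject wins each recipient group but the personalized subject wins overall — the comparison reverses. The question-style subject's sends skew toward dormant, which has a lower base rate.

No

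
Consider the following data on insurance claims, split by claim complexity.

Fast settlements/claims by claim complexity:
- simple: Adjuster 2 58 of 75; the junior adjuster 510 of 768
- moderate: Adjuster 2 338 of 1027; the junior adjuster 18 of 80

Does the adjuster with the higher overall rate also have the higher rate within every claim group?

Simple: Adjuster 2 58/75 = 77.3%, the junior adjuster 510/768 = 66.4% → Adjuster 2
Moderate: Adjuster 2 338/1027 = 32.9%, the junior adjuster 18/80 = 22.5% → Adjuster 2
Overall: Adjuster 2 396/1102 = 35.9%, the junior adjuster 528/848 = 62.3% → the junior adjuster
Adjuster 2 wins each claim group but the junior adjuster wins overall — the comparison reverses. Adjuster 2's claims skew toward moderate, which has a lower base rate.

No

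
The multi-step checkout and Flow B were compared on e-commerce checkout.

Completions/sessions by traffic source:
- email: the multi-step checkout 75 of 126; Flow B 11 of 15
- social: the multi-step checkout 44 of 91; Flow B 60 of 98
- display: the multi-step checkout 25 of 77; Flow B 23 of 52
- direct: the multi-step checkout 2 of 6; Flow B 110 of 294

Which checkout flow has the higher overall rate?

Email: the multi-step checkout 75/126 = 59.5%, Flow B 11/15 = 73.3% → Flow B
Social: the multi-step checkout 44/91 = 48.4%, Flow B 60/98 = 61.2% → Flow B
Display: the multi-step checkout 25/77 = 32.5%, Flow B 23/52 = 44.2% → Flow B
Direct: the multi-step checkout 2/6 = 33.3%, Flow B 110/294 = 37.4% → Flow B
Overall: the multi-step checkout 146/300 = 48.7%, Flow B 204/459 = 44.4% → the multi-step checkout
(Flow B wins every traffic group but the multi-step checkout wins overall — Flow B's sessions skew toward the low-rate direct group.)

the multi-step checkout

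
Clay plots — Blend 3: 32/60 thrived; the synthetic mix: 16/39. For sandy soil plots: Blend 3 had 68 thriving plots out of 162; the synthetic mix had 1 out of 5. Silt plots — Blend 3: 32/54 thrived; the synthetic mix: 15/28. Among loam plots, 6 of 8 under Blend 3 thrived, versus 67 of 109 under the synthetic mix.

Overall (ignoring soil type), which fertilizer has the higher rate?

Clay: Blend 3 32/60 = 53.3%, the synthetic mix 16/39 = 41.0% → Blend 3
Sandy soil: Blend 3 68/162 = 42.0%, the synthetic mix 1/5 = 20.0% → Blend 3
Silt: Blend 3 32/54 = 59.3%, the synthetic mix 15/28 = 53.6% → Blend 3
Loam: Blend 3 6/8 = 75.0%, the synthetic mix 67/109 = 61.5% → Blend 3
Overall: Blend 3 138/284 = 48.6%, the synthetic mix 99/181 = 54.7% → the synthetic mix
(Blend 3 wins every soil group but the synthetic mix wins overall — Blend 3's plots skew toward the low-rate sandy soil group.)

the synthetic mix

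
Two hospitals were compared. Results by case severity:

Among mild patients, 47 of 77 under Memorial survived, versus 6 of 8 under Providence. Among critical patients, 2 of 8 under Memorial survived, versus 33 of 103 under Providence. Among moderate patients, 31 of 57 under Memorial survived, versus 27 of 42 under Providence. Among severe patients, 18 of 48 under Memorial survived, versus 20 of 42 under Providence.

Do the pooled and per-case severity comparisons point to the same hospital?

Mild: Memorial 47/77 = 61.0%, Providence 6/8 = 75.0% → Providence
Critical: Memorial 2/8 = 25.0%, Providence 33/103 = 32.0% → Providence
Moderate: Memorial 31/57 = 54.4%, Providence 27/42 = 64.3% → Providence
Severe: Memorial 18/48 = 37.5%, Providence 20/42 = 47.6% → Providence
Overall: Memorial 98/190 = 51.6%, Providence 86/195 = 44.1% → Memorial
Providence wins each case group but Memorial wins overall — the comparison reverses. Providence's patients skew toward critical, which has a lower base rate.

No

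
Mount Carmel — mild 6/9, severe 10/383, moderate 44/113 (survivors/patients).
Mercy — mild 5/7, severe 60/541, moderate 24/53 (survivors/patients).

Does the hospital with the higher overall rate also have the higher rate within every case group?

Yes

Mild: Mount Carmel 6/9 = 66.7%, Mercy 5/7 = 71.4% → Mercy
Severe: Mount Carmel 10/383 = 2.6%, Mercy 60/541 = 11.1% → Mercy
Moderate: Mount Carmel 44/113 = 38.9%, Mercy 24/53 = 45.3% → Mercy
Overall: Mount Carmel 60/505 = 11.9%, Mercy 89/601 = 14.8% → Mercy
Mercy wins overall and in every case group — no reversal.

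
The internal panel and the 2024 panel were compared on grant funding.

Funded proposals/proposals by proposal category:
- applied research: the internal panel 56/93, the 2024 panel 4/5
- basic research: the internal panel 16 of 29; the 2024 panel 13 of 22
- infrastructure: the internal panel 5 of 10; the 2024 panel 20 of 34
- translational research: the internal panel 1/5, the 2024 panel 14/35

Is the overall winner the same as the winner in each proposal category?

No

Applied research: the internal panel 56/93 = 60.2%, the 2024 panel 4/5 = 80.0% → the 2024 panel
Basic research: the internal panel 16/29 = 55.2%, the 2024 panel 13/22 = 59.1% → the 2024 panel
Infrastructure: the internal panel 5/10 = 50.0%, the 2024 panel 20/34 = 58.8% → the 2024 panel
Translational research: the internal panel 1/5 = 20.0%, the 2024 panel 14/35 = 40.0% → the 2024 panel
Overall: the internal panel 78/137 = 56.9%, the 2024 panel 51/96 = 53.1% → the internal panel
The 2024 panel wins each proposal group but the internal panel wins overall — the comparison reverses. The 2024 panel's proposals skew toward translational research, which has a lower base rate.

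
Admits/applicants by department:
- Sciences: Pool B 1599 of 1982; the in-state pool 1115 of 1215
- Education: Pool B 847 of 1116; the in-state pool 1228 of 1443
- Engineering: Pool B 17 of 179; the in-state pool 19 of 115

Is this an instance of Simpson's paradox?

Sciences: Pool B 1599/1982 = 80.7%, the in-state pool 1115/1215 = 91.8% → the in-state pool
Education: Pool B 847/1116 = 75.9%, the in-state pool 1228/1443 = 85.1% → the in-state pool
Engineering: Pool B 17/179 = 9.5%, the in-state pool 19/115 = 16.5% → the in-state pool
Overall: Pool B 2463/3277 = 75.2%, the in-state pool 2362/2773 = 85.2% → the in-state pool
The in-state pool wins overall and in every department group — no reversal.

No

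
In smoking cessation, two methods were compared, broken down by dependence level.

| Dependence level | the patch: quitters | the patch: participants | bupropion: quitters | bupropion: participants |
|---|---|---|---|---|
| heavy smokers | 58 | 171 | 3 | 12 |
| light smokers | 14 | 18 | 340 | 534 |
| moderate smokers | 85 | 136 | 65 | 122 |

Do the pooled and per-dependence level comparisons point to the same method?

Heavy smokers: the patch 58/171 = 33.9%, bupropion 3/12 = 25.0% → the patch
Light smokers: the patch 14/18 = 77.8%, bupropion 340/534 = 63.7% → the patch
Moderate smokers: the patch 85/136 = 62.5%, bupropion 65/122 = 53.3% → the patch
Overall: the patch 157/325 = 48.3%, bupropion 408/668 = 61.1% → bupropion
The patch wins each dependence group but bupropion wins overall — the comparison reverses. The patch's participants skew toward heavy smokers, which has a lower base rate.

No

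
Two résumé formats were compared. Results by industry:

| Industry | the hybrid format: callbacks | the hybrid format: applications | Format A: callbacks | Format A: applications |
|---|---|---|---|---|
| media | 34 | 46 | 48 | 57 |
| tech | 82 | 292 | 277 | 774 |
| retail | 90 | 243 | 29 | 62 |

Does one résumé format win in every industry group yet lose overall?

No

Media: the hybrid format 34/46 = 73.9%, Format A 48/57 = 84.2% → Format A
Tech: the hybrid format 82/292 = 28.1%, Format A 277/774 = 35.8% → Format A
Retail: the hybrid format 90/243 = 37.0%, Format A 29/62 = 46.8% → Format A
Overall: the hybrid format 206/581 = 35.5%, Format A 354/893 = 39.6% → Format A
Format A wins overall and in every industry group — no reversal.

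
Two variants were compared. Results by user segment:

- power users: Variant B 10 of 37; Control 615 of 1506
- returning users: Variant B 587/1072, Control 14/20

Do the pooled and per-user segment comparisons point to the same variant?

No

Power users: Variant B 10/37 = 27.0%, Control 615/1506 = 40.8% → Control
Returning users: Variant B 587/1072 = 54.8%, Control 14/20 = 70.0% → Control
Overall: Variant B 597/1109 = 53.8%, Control 629/1526 = 41.2% → Variant B
Control wins each user group but Variant B wins overall — the comparison reverses. Control's views skew toward power users, which has a lower base rate.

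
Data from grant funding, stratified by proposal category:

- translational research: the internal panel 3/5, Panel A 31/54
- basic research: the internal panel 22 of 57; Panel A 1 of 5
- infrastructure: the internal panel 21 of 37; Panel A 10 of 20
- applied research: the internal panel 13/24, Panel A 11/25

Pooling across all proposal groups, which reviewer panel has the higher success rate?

Panel A

Translational research: the internal panel 3/5 = 60.0%, Panel A 31/54 = 57.4% → the internal panel
Basic research: the internal panel 22/57 = 38.6%, Panel A 1/5 = 20.0% → the internal panel
Infrastructure: the internal panel 21/37 = 56.8%, Panel A 10/20 = 50.0% → the internal panel
Applied research: the internal panel 13/24 = 54.2%, Panel A 11/25 = 44.0% → the internal panel
Overall: the internal panel 59/123 = 48.0%, Panel A 53/104 = 51.0% → Panel A
(The internal panel wins every proposal group but Panel A wins overall — the internal panel's proposals skew toward the low-rate basic research group.)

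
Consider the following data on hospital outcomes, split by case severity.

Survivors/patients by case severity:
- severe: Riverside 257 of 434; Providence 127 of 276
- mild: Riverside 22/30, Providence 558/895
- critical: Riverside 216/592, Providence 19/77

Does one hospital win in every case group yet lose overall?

Severe: Riverside 257/434 = 59.2%, Providence 127/276 = 46.0% → Riverside
Mild: Riverside 22/30 = 73.3%, Providence 558/895 = 62.3% → Riverside
Critical: Riverside 216/592 = 36.5%, Providence 19/77 = 24.7% → Riverside
Overall: Riverside 495/1056 = 46.9%, Providence 704/1248 = 56.4% → Providence
Riverside wins each case group but Providence wins overall — the comparison reverses. Riverside's patients skew toward critical, which has a lower base rate.

Yes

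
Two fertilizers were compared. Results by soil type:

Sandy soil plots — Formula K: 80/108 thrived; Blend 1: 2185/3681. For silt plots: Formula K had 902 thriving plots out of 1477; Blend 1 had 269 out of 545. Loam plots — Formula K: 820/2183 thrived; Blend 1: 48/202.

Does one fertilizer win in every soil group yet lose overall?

Yes

Sandy soil: Formula K 80/108 = 74.1%, Blend 1 2185/3681 = 59.4% → Formula K
Silt: Formula K 902/1477 = 61.1%, Blend 1 269/545 = 49.4% → Formula K
Loam: Formula K 820/2183 = 37.6%, Blend 1 48/202 = 23.8% → Formula K
Overall: Formula K 1802/3768 = 47.8%, Blend 1 2502/4428 = 56.5% → Blend 1
Formula K wins each soil group but Blend 1 wins overall — the comparison reverses. Formula K's plots skew toward loam, which has a lower base rate.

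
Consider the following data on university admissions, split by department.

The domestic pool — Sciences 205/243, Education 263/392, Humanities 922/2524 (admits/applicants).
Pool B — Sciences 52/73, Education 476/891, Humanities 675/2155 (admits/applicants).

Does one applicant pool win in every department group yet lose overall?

No

Sciences: the domestic pool 205/243 = 84.4%, Pool B 52/73 = 71.2% → the domestic pool
Education: the domestic pool 263/392 = 67.1%, Pool B 476/891 = 53.4% → the domestic pool
Humanities: the domestic pool 922/2524 = 36.5%, Pool B 675/2155 = 31.3% → the domestic pool
Overall: the domestic pool 1390/3159 = 44.0%, Pool B 1203/3119 = 38.6% → the domestic pool
The domestic pool wins overall and in every department group — no reversal.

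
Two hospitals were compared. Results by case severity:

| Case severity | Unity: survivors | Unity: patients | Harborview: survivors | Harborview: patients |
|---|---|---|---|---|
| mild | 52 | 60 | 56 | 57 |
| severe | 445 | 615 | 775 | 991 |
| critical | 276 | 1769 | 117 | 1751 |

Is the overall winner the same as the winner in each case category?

No

Mild: Unity 52/60 = 86.7%, Harborview 56/57 = 98.2% → Harborview
Severe: Unity 445/615 = 72.4%, Harborview 775/991 = 78.2% → Harborview
Critical: Unity 276/1769 = 15.6%, Harborview 117/1751 = 6.7% → Unity
Overall: Unity 773/2444 = 31.6%, Harborview 948/2799 = 33.9% → Harborview
Neither sweeps: Unity wins 1 of 3 groups, Harborview wins 2. Harborview wins overall but not every group — no Simpson reversal.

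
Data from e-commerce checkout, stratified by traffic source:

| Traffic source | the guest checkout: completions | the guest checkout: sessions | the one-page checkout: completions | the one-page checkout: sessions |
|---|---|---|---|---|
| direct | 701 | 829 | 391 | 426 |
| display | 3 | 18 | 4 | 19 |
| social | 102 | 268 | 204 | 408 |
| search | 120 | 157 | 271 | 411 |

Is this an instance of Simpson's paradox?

No

Direct: the guest checkout 701/829 = 84.6%, the one-page checkout 391/426 = 91.8% → the one-page checkout
Display: the guest checkout 3/18 = 16.7%, the one-page checkout 4/19 = 21.1% → the one-page checkout
Social: the guest checkout 102/268 = 38.1%, the one-page checkout 204/408 = 50.0% → the one-page checkout
Search: the guest checkout 120/157 = 76.4%, the one-page checkout 271/411 = 65.9% → the guest checkout
Overall: the guest checkout 926/1272 = 72.8%, the one-page checkout 870/1264 = 68.8% → the guest checkout
Neither sweeps: the guest checkout wins 1 of 4 groups, the one-page checkout wins 3. The guest checkout wins overall but not every group — no Simpson reversal.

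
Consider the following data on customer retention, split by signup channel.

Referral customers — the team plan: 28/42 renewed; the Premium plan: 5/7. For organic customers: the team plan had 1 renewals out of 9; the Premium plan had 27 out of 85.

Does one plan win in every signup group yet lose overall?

Yes

Referral: the team plan 28/42 = 66.7%, the Premium plan 5/7 = 71.4% → the Premium plan
Organic: the team plan 1/9 = 11.1%, the Premium plan 27/85 = 31.8% → the Premium plan
Overall: the team plan 29/51 = 56.9%, the Premium plan 32/92 = 34.8% → the team plan
The Premium plan wins each signup group but the team plan wins overall — the comparison reverses. The Premium plan's customers skew toward organic, which has a lower base rate.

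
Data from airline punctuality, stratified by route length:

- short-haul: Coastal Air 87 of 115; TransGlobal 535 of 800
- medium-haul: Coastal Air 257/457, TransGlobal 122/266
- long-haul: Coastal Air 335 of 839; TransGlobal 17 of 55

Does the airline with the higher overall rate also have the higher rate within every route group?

Short-haul: Coastal Air 87/115 = 75.7%, TransGlobal 535/800 = 66.9% → Coastal Air
Medium-haul: Coastal Air 257/457 = 56.2%, TransGlobal 122/266 = 45.9% → Coastal Air
Long-haul: Coastal Air 335/839 = 39.9%, TransGlobal 17/55 = 30.9% → Coastal Air
Overall: Coastal Air 679/1411 = 48.1%, TransGlobal 674/1121 = 60.1% → TransGlobal
Coastal Air wins each route group but TransGlobal wins overall — the comparison reverses. Coastal Air's flights skew toward long-haul, which has a lower base rate.

No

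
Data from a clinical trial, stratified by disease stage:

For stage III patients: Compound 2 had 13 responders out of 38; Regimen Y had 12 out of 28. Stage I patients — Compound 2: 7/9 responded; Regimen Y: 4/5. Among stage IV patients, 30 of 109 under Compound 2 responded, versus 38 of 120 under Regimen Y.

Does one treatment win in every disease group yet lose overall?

No

Stage III: Compound 2 13/38 = 34.2%, Regimen Y 12/28 = 42.9% → Regimen Y
Stage I: Compound 2 7/9 = 77.8%, Regimen Y 4/5 = 80.0% → Regimen Y
Stage IV: Compound 2 30/109 = 27.5%, Regimen Y 38/120 = 31.7% → Regimen Y
Overall: Compound 2 50/156 = 32.1%, Regimen Y 54/153 = 35.3% → Regimen Y
Regimen Y wins overall and in every disease group — no reversal.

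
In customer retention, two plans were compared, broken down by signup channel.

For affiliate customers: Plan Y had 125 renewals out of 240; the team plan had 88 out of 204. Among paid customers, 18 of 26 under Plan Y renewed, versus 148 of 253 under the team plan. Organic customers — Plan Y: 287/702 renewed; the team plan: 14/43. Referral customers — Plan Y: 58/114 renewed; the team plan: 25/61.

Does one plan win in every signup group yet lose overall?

Affiliate: Plan Y 125/240 = 52.1%, the team plan 88/204 = 43.1% → Plan Y
Paid: Plan Y 18/26 = 69.2%, the team plan 148/253 = 58.5% → Plan Y
Organic: Plan Y 287/702 = 40.9%, the team plan 14/43 = 32.6% → Plan Y
Referral: Plan Y 58/114 = 50.9%, the team plan 25/61 = 41.0% → Plan Y
Overall: Plan Y 488/1082 = 45.1%, the team plan 275/561 = 49.0% → the team plan
Plan Y wins each signup group but the team plan wins overall — the comparison reverses. Plan Y's customers skew toward organic, which has a lower base rate.

Yes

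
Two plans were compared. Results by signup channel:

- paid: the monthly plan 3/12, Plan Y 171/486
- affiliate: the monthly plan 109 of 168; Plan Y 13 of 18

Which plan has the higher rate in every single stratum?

Paid: the monthly plan 3/12 = 25.0%, Plan Y 171/486 = 35.2% → Plan Y
Affiliate: the monthly plan 109/168 = 64.9%, Plan Y 13/18 = 72.2% → Plan Y
Plan Y has the higher rate in both groups.

Plan Y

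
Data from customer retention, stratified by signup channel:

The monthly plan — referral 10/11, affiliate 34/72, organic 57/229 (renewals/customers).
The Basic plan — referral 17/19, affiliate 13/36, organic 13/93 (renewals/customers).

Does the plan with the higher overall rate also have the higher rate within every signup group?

Yes

Referral: the monthly plan 10/11 = 90.9%, the Basic plan 17/19 = 89.5% → the monthly plan
Affiliate: the monthly plan 34/72 = 47.2%, the Basic plan 13/36 = 36.1% → the monthly plan
Organic: the monthly plan 57/229 = 24.9%, the Basic plan 13/93 = 14.0% → the monthly plan
Overall: the monthly plan 101/312 = 32.4%, the Basic plan 43/148 = 29.1% → the monthly plan
The monthly plan wins overall and in every signup group — no reversal.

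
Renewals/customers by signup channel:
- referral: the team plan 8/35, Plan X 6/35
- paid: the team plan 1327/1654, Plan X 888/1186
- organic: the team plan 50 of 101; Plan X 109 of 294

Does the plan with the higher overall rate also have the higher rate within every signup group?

Referral: the team plan 8/35 = 22.9%, Plan X 6/35 = 17.1% → the team plan
Paid: the team plan 1327/1654 = 80.2%, Plan X 888/1186 = 74.9% → the team plan
Organic: the team plan 50/101 = 49.5%, Plan X 109/294 = 37.1% → the team plan
Overall: the team plan 1385/1790 = 77.4%, Plan X 1003/1515 = 66.2% → the team plan
The team plan wins overall and in every signup group — no reversal.

Yes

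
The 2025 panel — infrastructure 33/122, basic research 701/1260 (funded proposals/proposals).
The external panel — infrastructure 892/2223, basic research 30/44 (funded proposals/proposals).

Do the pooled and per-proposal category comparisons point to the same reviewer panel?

No

Infrastructure: the 2025 panel 33/122 = 27.0%, the external panel 892/2223 = 40.1% → the external panel
Basic research: the 2025 panel 701/1260 = 55.6%, the external panel 30/44 = 68.2% → the external panel
Overall: the 2025 panel 734/1382 = 53.1%, the external panel 922/2267 = 40.7% → the 2025 panel
The external panel wins each proposal group but the 2025 panel wins overall — the comparison reverses. The external panel's proposals skew toward infrastructure, which has a lower base rate.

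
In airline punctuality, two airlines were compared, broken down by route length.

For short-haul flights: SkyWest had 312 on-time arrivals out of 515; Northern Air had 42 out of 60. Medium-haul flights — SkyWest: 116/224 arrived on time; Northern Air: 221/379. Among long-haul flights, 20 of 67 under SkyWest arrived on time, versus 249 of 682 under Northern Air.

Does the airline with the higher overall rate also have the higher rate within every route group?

No

Short-haul: SkyWest 312/515 = 60.6%, Northern Air 42/60 = 70.0% → Northern Air
Medium-haul: SkyWest 116/224 = 51.8%, Northern Air 221/379 = 58.3% → Northern Air
Long-haul: SkyWest 20/67 = 29.9%, Northern Air 249/682 = 36.5% → Northern Air
Overall: SkyWest 448/806 = 55.6%, Northern Air 512/1121 = 45.7% → SkyWest
Northern Air wins each route group but SkyWest wins overall — the comparison reverses. Northern Air's flights skew toward long-haul, which has a lower base rate.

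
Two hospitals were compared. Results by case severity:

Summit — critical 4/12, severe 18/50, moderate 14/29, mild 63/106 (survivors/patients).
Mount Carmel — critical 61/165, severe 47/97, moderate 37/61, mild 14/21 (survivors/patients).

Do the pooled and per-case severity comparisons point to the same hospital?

Critical: Summit 4/12 = 33.3%, Mount Carmel 61/165 = 37.0% → Mount Carmel
Severe: Summit 18/50 = 36.0%, Mount Carmel 47/97 = 48.5% → Mount Carmel
Moderate: Summit 14/29 = 48.3%, Mount Carmel 37/61 = 60.7% → Mount Carmel
Mild: Summit 63/106 = 59.4%, Mount Carmel 14/21 = 66.7% → Mount Carmel
Overall: Summit 99/197 = 50.3%, Mount Carmel 159/344 = 46.2% → Summit
Mount Carmel wins each case group but Summit wins overall — the comparison reverses. Mount Carmel's patients skew toward critical, which has a lower base rate.

No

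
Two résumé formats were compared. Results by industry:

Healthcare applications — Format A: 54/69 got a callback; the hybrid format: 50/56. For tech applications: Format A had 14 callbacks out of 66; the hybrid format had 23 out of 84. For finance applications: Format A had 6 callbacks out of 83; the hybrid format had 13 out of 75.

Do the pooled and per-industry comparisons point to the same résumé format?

Healthcare: Format A 54/69 = 78.3%, the hybrid format 50/56 = 89.3% → the hybrid format
Tech: Format A 14/66 = 21.2%, the hybrid format 23/84 = 27.4% → the hybrid format
Finance: Format A 6/83 = 7.2%, the hybrid format 13/75 = 17.3% → the hybrid format
Overall: Format A 74/218 = 33.9%, the hybrid format 86/215 = 40.0% → the hybrid format
The hybrid format wins overall and in every industry group — no reversal.

Yes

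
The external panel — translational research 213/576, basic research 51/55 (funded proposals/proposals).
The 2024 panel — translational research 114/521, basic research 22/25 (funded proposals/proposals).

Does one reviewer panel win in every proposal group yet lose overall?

No

Translational research: the external panel 213/576 = 37.0%, the 2024 panel 114/521 = 21.9% → the external panel
Basic research: the external panel 51/55 = 92.7%, the 2024 panel 22/25 = 88.0% → the external panel
Overall: the external panel 264/631 = 41.8%, the 2024 panel 136/546 = 24.9% → the external panel
The external panel wins overall and in every proposal group — no reversal.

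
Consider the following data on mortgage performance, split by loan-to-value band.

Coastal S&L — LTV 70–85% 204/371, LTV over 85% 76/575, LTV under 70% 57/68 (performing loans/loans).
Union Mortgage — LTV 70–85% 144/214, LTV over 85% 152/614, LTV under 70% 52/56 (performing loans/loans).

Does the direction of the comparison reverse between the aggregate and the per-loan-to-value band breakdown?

LTV 70–85%: Coastal S&L 204/371 = 55.0%, Union Mortgage 144/214 = 67.3% → Union Mortgage
LTV over 85%: Coastal S&L 76/575 = 13.2%, Union Mortgage 152/614 = 24.8% → Union Mortgage
LTV under 70%: Coastal S&L 57/68 = 83.8%, Union Mortgage 52/56 = 92.9% → Union Mortgage
Overall: Coastal S&L 337/1014 = 33.2%, Union Mortgage 348/884 = 39.4% → Union Mortgage
Union Mortgage wins overall and in every loan-to-value group — no reversal.

No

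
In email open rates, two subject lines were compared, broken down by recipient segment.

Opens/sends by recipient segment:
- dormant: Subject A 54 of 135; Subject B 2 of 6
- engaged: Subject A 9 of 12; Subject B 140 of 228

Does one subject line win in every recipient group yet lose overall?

Yes

Dormant: Subject A 54/135 = 40.0%, Subject B 2/6 = 33.3% → Subject A
Engaged: Subject A 9/12 = 75.0%, Subject B 140/228 = 61.4% → Subject A
Overall: Subject A 63/147 = 42.9%, Subject B 142/234 = 60.7% → Subject B
Subject A wins each recipient group but Subject B wins overall — the comparison reverses. Subject A's sends skew toward dormant, which has a lower base rate.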